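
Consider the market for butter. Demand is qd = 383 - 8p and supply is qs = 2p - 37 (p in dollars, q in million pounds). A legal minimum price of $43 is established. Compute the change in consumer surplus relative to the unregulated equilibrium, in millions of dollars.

-43

In a free market, 383 - 8p = 2p - 37 gives the equilibrium p* = 42, q* = 47.
Since 43 > 42, the floor is binding.
At p = 43: qd = 383 - 8·43 = 39 and qs = 2·43 - 37 = 49.
Consumer surplus without the control is ½ · (47.875 - 42) · 47 = 138.0625.
With the floor, consumers buy 39 units at 43, so CS = ½ · (47.875 - 43) · 39 = 95.0625.
Change in consumer surplus = 95.0625 - 138.0625 = -43.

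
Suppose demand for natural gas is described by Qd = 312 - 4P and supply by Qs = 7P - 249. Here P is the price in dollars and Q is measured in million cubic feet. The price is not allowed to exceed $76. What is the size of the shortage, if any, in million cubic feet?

0

Without the control the market clears where 312 - 4P = 7P - 249, i.e. P* = 51 and Q* = 108.
The ceiling of 76 is above the equilibrium price 51, so it is not binding; the market clears at P* = 51, Q* = 108.
Since the control does not bind, there is no shortage.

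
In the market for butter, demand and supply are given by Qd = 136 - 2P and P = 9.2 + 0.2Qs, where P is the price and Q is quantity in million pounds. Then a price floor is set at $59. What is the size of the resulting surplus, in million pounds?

231

Rearranging supply gives Qs = 5P - 46. Setting quantity demanded equal to quantity supplied, 136 - 2P = 5P - 46, gives P* = 26 and Q* = 84.
The floor of 59 is above the equilibrium price 26, so it binds.
At P = 59: Qd = 136 - 2·59 = 18 and Qs = 5·59 - 46 = 249.
Surplus = Qs - Qd = 249 - 18 = 231.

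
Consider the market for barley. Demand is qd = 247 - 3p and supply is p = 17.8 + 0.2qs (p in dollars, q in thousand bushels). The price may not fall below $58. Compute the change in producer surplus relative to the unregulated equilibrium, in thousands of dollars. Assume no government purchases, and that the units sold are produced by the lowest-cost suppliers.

Rearranging supply gives qs = 5p - 89. Setting quantity demanded equal to quantity supplied, 247 - 3p = 5p - 89, gives p* = 42 and q* = 121.
The floor of 58 is above the equilibrium price 42, so it binds.
At p = 58: qd = 247 - 3·58 = 73 and qs = 5·58 - 89 = 201.
Producer surplus without the control is ½ · (42 - 17.8) · 121 = 1464.1.
With the floor, 73 units are sold at 58. The supply price at q = 73 is 32.4, so PS = ½ · [(58 - 17.8) + (58 - 32.4)] · 73 = 2401.7.
Change in producer surplus = 2401.7 - 1464.1 = 937.6.

937.6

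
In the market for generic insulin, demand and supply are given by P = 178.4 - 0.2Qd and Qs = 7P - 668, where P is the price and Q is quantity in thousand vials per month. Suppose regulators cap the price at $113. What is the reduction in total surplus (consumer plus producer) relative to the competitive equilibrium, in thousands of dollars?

2427.6

Rearranging demand gives Qd = 892 - 5P. In a free market, 892 - 5P = 7P - 668 gives the equilibrium P* = 130, Q* = 242.
The ceiling of 113 is below the equilibrium price 130, so it binds.
At P = 113: Qd = 892 - 5·113 = 327 and Qs = 7·113 - 668 = 123.
Quantity traded falls to 123. At Q = 123 the demand price is (892 - 123)/5 = 153.8 and the supply price is (668 + 123)/7 = 113.
Deadweight loss = ½ · (153.8 - 113) · (242 - 123) = ½ · 40.8 · 119 = 2427.6.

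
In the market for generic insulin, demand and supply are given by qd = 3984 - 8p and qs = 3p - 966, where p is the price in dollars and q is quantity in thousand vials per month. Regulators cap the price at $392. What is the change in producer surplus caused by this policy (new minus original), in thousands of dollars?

-17226

Setting quantity demanded equal to quantity supplied, 3984 - 8p = 3p - 966, gives p* = 450 and q* = 384.
The ceiling of 392 is below the equilibrium price 450, so it binds.
At p = 392: qd = 3984 - 8·392 = 848 and qs = 3·392 - 966 = 210.
Producer surplus without the control is ½ · (450 - 322) · 384 = 24576.
With the ceiling, producers sell 210 units at 392, so PS = ½ · (392 - 322) · 210 = 7350.
Change in producer surplus = 7350 - 24576 = -17226.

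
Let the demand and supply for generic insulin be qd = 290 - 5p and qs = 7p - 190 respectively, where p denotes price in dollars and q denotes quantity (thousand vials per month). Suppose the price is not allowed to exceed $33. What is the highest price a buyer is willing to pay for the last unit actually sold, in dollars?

Equilibrium: 290 - 5p = 7p - 190, so 480 = 12p and p* = 40, q* = 90.
Because the ceiling (33) lies below the market-clearing price, it is binding.
At p = 33: qd = 290 - 5·33 = 125 and qs = 7·33 - 190 = 41.
Only 41 units reach the market. On the demand curve, the marginal buyer's willingness to pay at q = 41 is (290 - 41)/5 = 49.8.

49.8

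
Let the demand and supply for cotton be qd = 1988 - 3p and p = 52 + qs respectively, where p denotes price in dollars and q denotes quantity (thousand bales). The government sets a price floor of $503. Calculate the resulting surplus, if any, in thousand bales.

Rearranging supply gives qs = p - 52. Without the control the market clears where 1988 - 3p = p - 52, i.e. p* = 510 and q* = 458.
Since 503 is below p* = 510, the floor does not bind and the free-market outcome prevails.
Since the control does not bind, there is no surplus.

0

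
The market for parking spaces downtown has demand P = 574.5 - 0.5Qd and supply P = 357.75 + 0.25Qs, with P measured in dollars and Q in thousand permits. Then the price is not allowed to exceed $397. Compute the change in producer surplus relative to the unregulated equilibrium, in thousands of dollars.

Rearranging demand gives Qd = 1149 - 2P; rearranging supply gives Qs = 4P - 1431. Setting quantity demanded equal to quantity supplied, 1149 - 2P = 4P - 1431, gives P* = 430 and Q* = 289.
Because the ceiling (397) lies below the market-clearing price, it is binding.
At P = 397: Qd = 1149 - 2·397 = 355 and Qs = 4·397 - 1431 = 157.
Producer surplus without the control is ½ · (430 - 357.75) · 289 = 10440.125.
With the ceiling, producers sell 157 units at 397, so PS = ½ · (397 - 357.75) · 157 = 3081.125.
Change in producer surplus = 3081.125 - 10440.125 = -7359.

-7359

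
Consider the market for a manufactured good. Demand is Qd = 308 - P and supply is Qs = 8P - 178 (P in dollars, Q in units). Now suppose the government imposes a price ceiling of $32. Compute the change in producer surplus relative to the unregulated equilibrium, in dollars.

-3652

Setting quantity demanded equal to quantity supplied, 308 - P = 8P - 178, gives P* = 54 and Q* = 254.
Because the ceiling (32) lies below the market-clearing price, it is binding.
At P = 32: Qd = 308 - 32 = 276 and Qs = 8·32 - 178 = 78.
Producer surplus without the control is ½ · (54 - 22.25) · 254 = 4032.25.
With the ceiling, producers sell 78 units at 32, so PS = ½ · (32 - 22.25) · 78 = 380.25.
Change in producer surplus = 380.25 - 4032.25 = -3652.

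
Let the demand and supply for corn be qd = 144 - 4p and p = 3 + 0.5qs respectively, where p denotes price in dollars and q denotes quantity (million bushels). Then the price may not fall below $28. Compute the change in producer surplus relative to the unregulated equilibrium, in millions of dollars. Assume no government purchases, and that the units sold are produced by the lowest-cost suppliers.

60

Rearranging supply gives qs = 2p - 6. Setting quantity demanded equal to quantity supplied, 144 - 4p = 2p - 6, gives p* = 25 and q* = 44.
Because the floor (28) lies above the market-clearing price, it is binding.
At p = 28: qd = 144 - 4·28 = 32 and qs = 2·28 - 6 = 50.
Producer surplus without the control is ½ · (25 - 3) · 44 = 484.
With the floor, 32 units are sold at 28. The supply price at q = 32 is 19, so PS = ½ · [(28 - 3) + (28 - 19)] · 32 = 544.
Change in producer surplus = 544 - 484 = 60.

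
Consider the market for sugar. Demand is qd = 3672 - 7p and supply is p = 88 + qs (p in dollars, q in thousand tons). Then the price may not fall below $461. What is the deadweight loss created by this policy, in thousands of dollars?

Rearranging supply gives qs = p - 88. Setting quantity demanded equal to quantity supplied, 3672 - 7p = p - 88, gives p* = 470 and q* = 382.
Since 461 is below p* = 470, the floor does not bind and the free-market outcome prevails.
Since the control does not bind, no trades are prevented and deadweight loss is zero.

0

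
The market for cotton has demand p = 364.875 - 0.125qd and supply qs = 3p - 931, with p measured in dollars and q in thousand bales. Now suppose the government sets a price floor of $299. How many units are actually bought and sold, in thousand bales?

Rearranging demand gives qd = 2919 - 8p. In a free market, 2919 - 8p = 3p - 931 gives the equilibrium p* = 350, q* = 119.
The floor of 299 is below the equilibrium price 350, so it is not binding; the market clears at p* = 350, q* = 119.

119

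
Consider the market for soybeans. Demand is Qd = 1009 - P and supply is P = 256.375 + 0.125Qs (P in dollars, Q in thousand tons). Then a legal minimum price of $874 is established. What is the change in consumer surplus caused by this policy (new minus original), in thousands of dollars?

Rearranging supply gives Qs = 8P - 2051. Setting quantity demanded equal to quantity supplied, 1009 - P = 8P - 2051, gives P* = 340 and Q* = 669.
Because the floor (874) lies above the market-clearing price, it is binding.
At P = 874: Qd = 1009 - 874 = 135 and Qs = 8·874 - 2051 = 4941.
Consumer surplus without the control is ½ · (1009 - 340) · 669 = 223780.5.
With the floor, consumers buy 135 units at 874, so CS = ½ · (1009 - 874) · 135 = 9112.5.
Change in consumer surplus = 9112.5 - 223780.5 = -214668.

-214668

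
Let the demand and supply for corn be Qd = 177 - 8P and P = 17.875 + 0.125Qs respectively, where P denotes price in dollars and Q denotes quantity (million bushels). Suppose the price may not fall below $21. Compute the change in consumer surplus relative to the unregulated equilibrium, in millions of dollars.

-13

Rearranging supply gives Qs = 8P - 143. Without the control the market clears where 177 - 8P = 8P - 143, i.e. P* = 20 and Q* = 17.
Because the floor (21) lies above the market-clearing price, it is binding.
At P = 21: Qd = 177 - 8·21 = 9 and Qs = 8·21 - 143 = 25.
Consumer surplus without the control is ½ · (22.125 - 20) · 17 = 18.0625.
With the floor, consumers buy 9 units at 21, so CS = ½ · (22.125 - 21) · 9 = 5.0625.
Change in consumer surplus = 5.0625 - 18.0625 = -13.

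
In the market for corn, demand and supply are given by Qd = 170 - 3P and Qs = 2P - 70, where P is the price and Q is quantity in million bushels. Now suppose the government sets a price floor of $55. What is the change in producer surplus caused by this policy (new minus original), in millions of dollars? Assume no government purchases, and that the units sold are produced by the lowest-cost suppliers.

-75.25

In a free market, 170 - 3P = 2P - 70 gives the equilibrium P* = 48, Q* = 26.
Since 55 > 48, the floor is binding.
At P = 55: Qd = 170 - 3·55 = 5 and Qs = 2·55 - 70 = 40.
Producer surplus without the control is ½ · (48 - 35) · 26 = 169.
With the floor, 5 units are sold at 55. The supply price at Q = 5 is 37.5, so PS = ½ · [(55 - 35) + (55 - 37.5)] · 5 = 93.75.
Change in producer surplus = 93.75 - 169 = -75.25.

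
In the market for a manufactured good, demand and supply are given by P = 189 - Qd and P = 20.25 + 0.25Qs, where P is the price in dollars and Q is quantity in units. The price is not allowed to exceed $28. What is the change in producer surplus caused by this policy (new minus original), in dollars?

Rearranging demand gives Qd = 189 - P; rearranging supply gives Qs = 4P - 81. Equilibrium: 189 - P = 4P - 81, so 270 = 5P and P* = 54, Q* = 135.
The ceiling of 28 is below the equilibrium price 54, so it binds.
At P = 28: Qd = 189 - 28 = 161 and Qs = 4·28 - 81 = 31.
Producer surplus without the control is ½ · (54 - 20.25) · 135 = 2278.125.
With the ceiling, producers sell 31 units at 28, so PS = ½ · (28 - 20.25) · 31 = 120.125.
Change in producer surplus = 120.125 - 2278.125 = -2158.

-2158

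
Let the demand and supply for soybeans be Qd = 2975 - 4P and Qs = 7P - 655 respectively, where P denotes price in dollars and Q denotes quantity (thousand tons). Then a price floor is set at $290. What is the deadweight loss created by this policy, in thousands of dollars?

0

Setting quantity demanded equal to quantity supplied, 2975 - 4P = 7P - 655, gives P* = 330 and Q* = 1655.
Since 290 is below P* = 330, the floor does not bind and the free-market outcome prevails.
Since the control does not bind, no trades are prevented and deadweight loss is zero.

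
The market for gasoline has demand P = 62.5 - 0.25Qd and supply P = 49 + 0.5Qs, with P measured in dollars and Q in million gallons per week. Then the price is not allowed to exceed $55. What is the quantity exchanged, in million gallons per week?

12

Rearranging demand gives Qd = 250 - 4P; rearranging supply gives Qs = 2P - 98. Setting quantity demanded equal to quantity supplied, 250 - 4P = 2P - 98, gives P* = 58 and Q* = 18.
Since 55 < 58, the ceiling is binding.
At P = 55: Qd = 250 - 4·55 = 30 and Qs = 2·55 - 98 = 12.
The quantity actually transacted is the short side, supply: 12.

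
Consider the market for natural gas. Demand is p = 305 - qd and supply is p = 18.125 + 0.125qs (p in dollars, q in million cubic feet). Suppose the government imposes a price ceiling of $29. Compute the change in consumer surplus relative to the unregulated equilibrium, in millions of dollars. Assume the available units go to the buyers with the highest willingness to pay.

-12285

Rearranging demand gives qd = 305 - p; rearranging supply gives qs = 8p - 145. Without the control the market clears where 305 - p = 8p - 145, i.e. p* = 50 and q* = 255.
Because the ceiling (29) lies below the market-clearing price, it is binding.
At p = 29: qd = 305 - 29 = 276 and qs = 8·29 - 145 = 87.
Consumer surplus without the control is ½ · (305 - 50) · 255 = 32512.5.
With the ceiling, 87 units are sold at 29 (assume they go to the highest-value buyers). The demand price at q = 87 is 218, so CS = ½ · [(305 - 29) + (218 - 29)] · 87 = 20227.5.
Change in consumer surplus = 20227.5 - 32512.5 = -12285.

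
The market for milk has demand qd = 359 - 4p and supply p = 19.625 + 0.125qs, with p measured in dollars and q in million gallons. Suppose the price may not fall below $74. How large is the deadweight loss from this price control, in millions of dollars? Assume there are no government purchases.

Rearranging supply gives qs = 8p - 157. Without the control the market clears where 359 - 4p = 8p - 157, i.e. p* = 43 and q* = 187.
The floor of 74 is above the equilibrium price 43, so it binds.
At p = 74: qd = 359 - 4·74 = 63 and qs = 8·74 - 157 = 435.
Quantity traded falls to 63. At q = 63 the demand price is (359 - 63)/4 = 74 and the supply price is (157 + 63)/8 = 27.5.
Deadweight loss = ½ · (74 - 27.5) · (187 - 63) = ½ · 46.5 · 124 = 2883.

2883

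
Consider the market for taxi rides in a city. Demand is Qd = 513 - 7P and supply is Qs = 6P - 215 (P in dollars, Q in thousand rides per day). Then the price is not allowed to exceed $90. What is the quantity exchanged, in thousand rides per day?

121

Equilibrium: 513 - 7P = 6P - 215, so 728 = 13P and P* = 56, Q* = 121.
The ceiling of 90 is above the equilibrium price 56, so it is not binding; the market clears at P* = 56, Q* = 121.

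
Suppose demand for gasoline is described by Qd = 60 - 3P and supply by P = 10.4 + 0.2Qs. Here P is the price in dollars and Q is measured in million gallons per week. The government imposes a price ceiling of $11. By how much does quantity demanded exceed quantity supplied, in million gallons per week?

Rearranging supply gives Qs = 5P - 52. Equilibrium: 60 - 3P = 5P - 52, so 112 = 8P and P* = 14, Q* = 18.
Since 11 < 14, the ceiling is binding.
At P = 11: Qd = 60 - 3·11 = 27 and Qs = 5·11 - 52 = 3.
Shortage = Qd - Qs = 27 - 3 = 24.

24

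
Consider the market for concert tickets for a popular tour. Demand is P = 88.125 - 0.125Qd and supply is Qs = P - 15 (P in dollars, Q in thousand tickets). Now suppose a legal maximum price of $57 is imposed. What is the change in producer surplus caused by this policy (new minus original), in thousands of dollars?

-1230.5

Rearranging demand gives Qd = 705 - 8P. In a free market, 705 - 8P = P - 15 gives the equilibrium P* = 80, Q* = 65.
Since 57 < 80, the ceiling is binding.
At P = 57: Qd = 705 - 8·57 = 249 and Qs = 57 - 15 = 42.
Producer surplus without the control is ½ · (80 - 15) · 65 = 2112.5.
With the ceiling, producers sell 42 units at 57, so PS = ½ · (57 - 15) · 42 = 882.
Change in producer surplus = 882 - 2112.5 = -1230.5.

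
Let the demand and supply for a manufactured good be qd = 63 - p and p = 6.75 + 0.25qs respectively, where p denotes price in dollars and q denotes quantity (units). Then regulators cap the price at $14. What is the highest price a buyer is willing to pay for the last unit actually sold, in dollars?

Rearranging supply gives qs = 4p - 27. Setting quantity demanded equal to quantity supplied, 63 - p = 4p - 27, gives p* = 18 and q* = 45.
Since 14 < 18, the ceiling is binding.
At p = 14: qd = 63 - 14 = 49 and qs = 4·14 - 27 = 29.
Only 29 units reach the market. On the demand curve, the marginal buyer's willingness to pay at q = 29 is (63 - 29) = 34.

34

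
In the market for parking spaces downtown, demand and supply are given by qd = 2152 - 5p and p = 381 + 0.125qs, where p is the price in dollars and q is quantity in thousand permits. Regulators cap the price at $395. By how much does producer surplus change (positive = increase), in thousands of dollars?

Rearranging supply gives qs = 8p - 3048. In a free market, 2152 - 5p = 8p - 3048 gives the equilibrium p* = 400, q* = 152.
The ceiling of 395 is below the equilibrium price 400, so it binds.
At p = 395: qd = 2152 - 5·395 = 177 and qs = 8·395 - 3048 = 112.
Producer surplus without the control is ½ · (400 - 381) · 152 = 1444.
With the ceiling, producers sell 112 units at 395, so PS = ½ · (395 - 381) · 112 = 784.
Change in producer surplus = 784 - 1444 = -660.

-660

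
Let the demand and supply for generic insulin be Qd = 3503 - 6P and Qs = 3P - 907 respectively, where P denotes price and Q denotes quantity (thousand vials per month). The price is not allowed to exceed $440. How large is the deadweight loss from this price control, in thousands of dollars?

5625

Equilibrium: 3503 - 6P = 3P - 907, so 4410 = 9P and P* = 490, Q* = 563.
The ceiling of 440 is below the equilibrium price 490, so it binds.
At P = 440: Qd = 3503 - 6·440 = 863 and Qs = 3·440 - 907 = 413.
Quantity traded falls to 413. At Q = 413 the demand price is (3503 - 413)/6 = 515 and the supply price is (907 + 413)/3 = 440.
Deadweight loss = ½ · (515 - 440) · (563 - 413) = ½ · 75 · 150 = 5625.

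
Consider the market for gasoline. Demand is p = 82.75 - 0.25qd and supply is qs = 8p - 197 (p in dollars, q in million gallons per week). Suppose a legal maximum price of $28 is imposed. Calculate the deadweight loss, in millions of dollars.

Rearranging demand gives qd = 331 - 4p. In a free market, 331 - 4p = 8p - 197 gives the equilibrium p* = 44, q* = 155.
The ceiling of 28 is below the equilibrium price 44, so it binds.
At p = 28: qd = 331 - 4·28 = 219 and qs = 8·28 - 197 = 27.
Quantity traded falls to 27. At q = 27 the demand price is (331 - 27)/4 = 76 and the supply price is (197 + 27)/8 = 28.
Deadweight loss = ½ · (76 - 28) · (155 - 27) = ½ · 48 · 128 = 3072.

3072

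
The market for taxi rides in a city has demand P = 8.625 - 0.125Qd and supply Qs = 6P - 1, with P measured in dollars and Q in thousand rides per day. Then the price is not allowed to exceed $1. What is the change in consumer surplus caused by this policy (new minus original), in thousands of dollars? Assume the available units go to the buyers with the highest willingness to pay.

-16

Rearranging demand gives Qd = 69 - 8P. Setting quantity demanded equal to quantity supplied, 69 - 8P = 6P - 1, gives P* = 5 and Q* = 29.
The ceiling of 1 is below the equilibrium price 5, so it binds.
At P = 1: Qd = 69 - 8·1 = 61 and Qs = 6·1 - 1 = 5.
Consumer surplus without the control is ½ · (8.625 - 5) · 29 = 52.5625.
With the ceiling, 5 units are sold at 1 (assume they go to the highest-value buyers). The demand price at Q = 5 is 8, so CS = ½ · [(8.625 - 1) + (8 - 1)] · 5 = 36.5625.
Change in consumer surplus = 36.5625 - 52.5625 = -16.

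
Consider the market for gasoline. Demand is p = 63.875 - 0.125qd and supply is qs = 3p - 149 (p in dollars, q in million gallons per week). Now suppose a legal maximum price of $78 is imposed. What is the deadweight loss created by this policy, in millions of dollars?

Rearranging demand gives qd = 511 - 8p. In a free market, 511 - 8p = 3p - 149 gives the equilibrium p* = 60, q* = 31.
Since 78 is above p* = 60, the ceiling does not bind and the free-market outcome prevails.
Since the control does not bind, no trades are prevented and deadweight loss is zero.

0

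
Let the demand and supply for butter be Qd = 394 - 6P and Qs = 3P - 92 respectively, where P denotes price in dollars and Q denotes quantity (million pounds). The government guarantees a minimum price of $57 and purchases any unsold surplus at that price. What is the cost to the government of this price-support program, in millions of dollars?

1539

Equilibrium: 394 - 6P = 3P - 92, so 486 = 9P and P* = 54, Q* = 70.
Because the floor (57) lies above the market-clearing price, it is binding.
At P = 57: Qd = 394 - 6·57 = 52 and Qs = 3·57 - 92 = 79.
Surplus = Qs - Qd = 27.
Government expenditure = surplus × support price = 27 × 57 = 1539.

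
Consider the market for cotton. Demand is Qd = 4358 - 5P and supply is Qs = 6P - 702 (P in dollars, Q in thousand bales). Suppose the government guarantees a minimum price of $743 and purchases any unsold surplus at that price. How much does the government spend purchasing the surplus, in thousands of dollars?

2312959

Equilibrium: 4358 - 5P = 6P - 702, so 5060 = 11P and P* = 460, Q* = 2058.
Since 743 > 460, the floor is binding.
At P = 743: Qd = 4358 - 5·743 = 643 and Qs = 6·743 - 702 = 3756.
Surplus = Qs - Qd = 3113.
Government expenditure = surplus × support price = 3113 × 743 = 2312959.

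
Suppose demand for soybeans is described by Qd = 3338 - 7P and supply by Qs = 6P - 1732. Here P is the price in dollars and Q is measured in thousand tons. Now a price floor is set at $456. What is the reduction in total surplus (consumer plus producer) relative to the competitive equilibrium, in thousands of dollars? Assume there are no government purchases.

Equilibrium: 3338 - 7P = 6P - 1732, so 5070 = 13P and P* = 390, Q* = 608.
Since 456 > 390, the floor is binding.
At P = 456: Qd = 3338 - 7·456 = 146 and Qs = 6·456 - 1732 = 1004.
Quantity traded falls to 146. At Q = 146 the demand price is (3338 - 146)/7 = 456 and the supply price is (1732 + 146)/6 = 313.
Deadweight loss = ½ · (456 - 313) · (608 - 146) = ½ · 143 · 462 = 33033.

33033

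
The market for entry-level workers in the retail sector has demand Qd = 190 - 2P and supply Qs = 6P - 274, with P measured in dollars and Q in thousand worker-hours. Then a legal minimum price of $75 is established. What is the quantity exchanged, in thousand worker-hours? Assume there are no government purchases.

Equilibrium: 190 - 2P = 6P - 274, so 464 = 8P and P* = 58, Q* = 74.
The floor of 75 is above the equilibrium price 58, so it binds.
At P = 75: Qd = 190 - 2·75 = 40 and Qs = 6·75 - 274 = 176.
The quantity actually transacted is the short side, demand: 40.

40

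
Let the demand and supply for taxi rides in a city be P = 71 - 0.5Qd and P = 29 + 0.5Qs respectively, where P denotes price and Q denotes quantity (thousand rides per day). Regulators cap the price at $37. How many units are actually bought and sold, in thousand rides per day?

16

Rearranging demand gives Qd = 142 - 2P; rearranging supply gives Qs = 2P - 58. Without the control the market clears where 142 - 2P = 2P - 58, i.e. P* = 50 and Q* = 42.
The ceiling of 37 is below the equilibrium price 50, so it binds.
At P = 37: Qd = 142 - 2·37 = 68 and Qs = 2·37 - 58 = 16.
The quantity actually transacted is the short side, supply: 16.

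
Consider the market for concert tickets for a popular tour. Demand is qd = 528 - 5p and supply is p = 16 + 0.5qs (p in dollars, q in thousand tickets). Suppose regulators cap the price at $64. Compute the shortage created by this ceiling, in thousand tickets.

Rearranging supply gives qs = 2p - 32. Setting quantity demanded equal to quantity supplied, 528 - 5p = 2p - 32, gives p* = 80 and q* = 128.
Because the ceiling (64) lies below the market-clearing price, it is binding.
At p = 64: qd = 528 - 5·64 = 208 and qs = 2·64 - 32 = 96.
Shortage = qd - qs = 208 - 96 = 112.

112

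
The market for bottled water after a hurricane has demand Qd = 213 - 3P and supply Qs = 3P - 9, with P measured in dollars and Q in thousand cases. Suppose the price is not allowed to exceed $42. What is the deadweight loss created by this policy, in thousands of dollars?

0

Equilibrium: 213 - 3P = 3P - 9, so 222 = 6P and P* = 37, Q* = 102.
The ceiling of 42 is above the equilibrium price 37, so it is not binding; the market clears at P* = 37, Q* = 102.
Since the control does not bind, no trades are prevented and deadweight loss is zero.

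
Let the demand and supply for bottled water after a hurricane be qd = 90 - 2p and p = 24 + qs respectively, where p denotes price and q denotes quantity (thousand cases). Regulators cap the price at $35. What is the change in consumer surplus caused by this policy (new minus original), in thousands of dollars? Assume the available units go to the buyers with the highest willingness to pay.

Rearranging supply gives qs = p - 24. Without the control the market clears where 90 - 2p = p - 24, i.e. p* = 38 and q* = 14.
Since 35 < 38, the ceiling is binding.
At p = 35: qd = 90 - 2·35 = 20 and qs = 35 - 24 = 11.
Consumer surplus without the control is ½ · (45 - 38) · 14 = 49.
With the ceiling, 11 units are sold at 35 (assume they go to the highest-value buyers). The demand price at q = 11 is 39.5, so CS = ½ · [(45 - 35) + (39.5 - 35)] · 11 = 79.75.
Change in consumer surplus = 79.75 - 49 = 30.75.

30.75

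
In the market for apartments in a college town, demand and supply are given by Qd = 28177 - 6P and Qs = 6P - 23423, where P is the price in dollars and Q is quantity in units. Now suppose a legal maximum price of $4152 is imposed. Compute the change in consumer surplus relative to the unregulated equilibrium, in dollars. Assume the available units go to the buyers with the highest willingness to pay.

154660

Equilibrium: 28177 - 6P = 6P - 23423, so 51600 = 12P and P* = 4300, Q* = 2377.
The ceiling of 4152 is below the equilibrium price 4300, so it binds.
At P = 4152: Qd = 28177 - 6·4152 = 3265 and Qs = 6·4152 - 23423 = 1489.
Consumer surplus without the control is ½ · (28177/6 - 4300) · 2377 = 5650129/12.
With the ceiling, 1489 units are sold at 4152 (assume they go to the highest-value buyers). The demand price at Q = 1489 is 4448, so CS = ½ · [(28177/6 - 4152) + (4448 - 4152)] · 1489 = 7506049/12.
Change in consumer surplus = 7506049/12 - 5650129/12 = 154660.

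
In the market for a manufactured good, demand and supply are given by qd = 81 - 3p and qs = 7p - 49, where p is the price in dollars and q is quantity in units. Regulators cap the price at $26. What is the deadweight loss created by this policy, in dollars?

0

Setting quantity demanded equal to quantity supplied, 81 - 3p = 7p - 49, gives p* = 13 and q* = 42.
The ceiling of 26 is above the equilibrium price 13, so it is not binding; the market clears at p* = 13, q* = 42.
Since the control does not bind, no trades are prevented and deadweight loss is zero.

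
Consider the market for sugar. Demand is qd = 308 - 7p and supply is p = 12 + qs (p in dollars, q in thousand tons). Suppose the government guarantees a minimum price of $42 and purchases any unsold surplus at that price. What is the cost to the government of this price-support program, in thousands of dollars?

Rearranging supply gives qs = p - 12. Setting quantity demanded equal to quantity supplied, 308 - 7p = p - 12, gives p* = 40 and q* = 28.
The floor of 42 is above the equilibrium price 40, so it binds.
At p = 42: qd = 308 - 7·42 = 14 and qs = 42 - 12 = 30.
Surplus = qs - qd = 16.
Government expenditure = surplus × support price = 16 × 42 = 672.

672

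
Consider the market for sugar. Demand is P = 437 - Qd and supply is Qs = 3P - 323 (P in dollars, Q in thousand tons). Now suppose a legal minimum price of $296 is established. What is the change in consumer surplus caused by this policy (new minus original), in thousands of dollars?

-20564

Rearranging demand gives Qd = 437 - P. Without the control the market clears where 437 - P = 3P - 323, i.e. P* = 190 and Q* = 247.
The floor of 296 is above the equilibrium price 190, so it binds.
At P = 296: Qd = 437 - 296 = 141 and Qs = 3·296 - 323 = 565.
Consumer surplus without the control is ½ · (437 - 190) · 247 = 30504.5.
With the floor, consumers buy 141 units at 296, so CS = ½ · (437 - 296) · 141 = 9940.5.
Change in consumer surplus = 9940.5 - 30504.5 = -20564.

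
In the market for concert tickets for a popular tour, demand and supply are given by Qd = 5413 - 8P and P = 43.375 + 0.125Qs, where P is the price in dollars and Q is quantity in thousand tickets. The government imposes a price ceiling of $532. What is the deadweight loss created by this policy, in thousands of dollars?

Rearranging supply gives Qs = 8P - 347. Equilibrium: 5413 - 8P = 8P - 347, so 5760 = 16P and P* = 360, Q* = 2533.
The ceiling of 532 is above the equilibrium price 360, so it is not binding; the market clears at P* = 360, Q* = 2533.
Since the control does not bind, no trades are prevented and deadweight loss is zero.

0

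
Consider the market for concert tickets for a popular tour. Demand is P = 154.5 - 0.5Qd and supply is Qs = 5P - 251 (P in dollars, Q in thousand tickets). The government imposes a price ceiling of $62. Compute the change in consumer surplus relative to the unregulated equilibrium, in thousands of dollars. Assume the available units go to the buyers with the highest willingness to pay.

Rearranging demand gives Qd = 309 - 2P. Without the control the market clears where 309 - 2P = 5P - 251, i.e. P* = 80 and Q* = 149.
Since 62 < 80, the ceiling is binding.
At P = 62: Qd = 309 - 2·62 = 185 and Qs = 5·62 - 251 = 59.
Consumer surplus without the control is ½ · (154.5 - 80) · 149 = 5550.25.
With the ceiling, 59 units are sold at 62 (assume they go to the highest-value buyers). The demand price at Q = 59 is 125, so CS = ½ · [(154.5 - 62) + (125 - 62)] · 59 = 4587.25.
Change in consumer surplus = 4587.25 - 5550.25 = -963.

-963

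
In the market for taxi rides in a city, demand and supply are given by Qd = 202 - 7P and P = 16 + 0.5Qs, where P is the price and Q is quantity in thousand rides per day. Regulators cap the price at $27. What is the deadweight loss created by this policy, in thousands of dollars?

0

Rearranging supply gives Qs = 2P - 32. Without the control the market clears where 202 - 7P = 2P - 32, i.e. P* = 26 and Q* = 20.
Since 27 is above P* = 26, the ceiling does not bind and the free-market outcome prevails.
Since the control does not bind, no trades are prevented and deadweight loss is zero.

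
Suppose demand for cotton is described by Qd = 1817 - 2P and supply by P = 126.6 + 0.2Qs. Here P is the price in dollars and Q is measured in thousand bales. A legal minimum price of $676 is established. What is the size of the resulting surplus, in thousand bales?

2282

Rearranging supply gives Qs = 5P - 633. Setting quantity demanded equal to quantity supplied, 1817 - 2P = 5P - 633, gives P* = 350 and Q* = 1117.
The floor of 676 is above the equilibrium price 350, so it binds.
At P = 676: Qd = 1817 - 2·676 = 465 and Qs = 5·676 - 633 = 2747.
Surplus = Qs - Qd = 2747 - 465 = 2282.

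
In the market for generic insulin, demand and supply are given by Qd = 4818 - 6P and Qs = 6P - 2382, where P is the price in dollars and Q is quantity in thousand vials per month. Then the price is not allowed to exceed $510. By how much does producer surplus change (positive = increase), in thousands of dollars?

Without the control the market clears where 4818 - 6P = 6P - 2382, i.e. P* = 600 and Q* = 1218.
Since 510 < 600, the ceiling is binding.
At P = 510: Qd = 4818 - 6·510 = 1758 and Qs = 6·510 - 2382 = 678.
Producer surplus without the control is ½ · (600 - 397) · 1218 = 123627.
With the ceiling, producers sell 678 units at 510, so PS = ½ · (510 - 397) · 678 = 38307.
Change in producer surplus = 38307 - 123627 = -85320.

-85320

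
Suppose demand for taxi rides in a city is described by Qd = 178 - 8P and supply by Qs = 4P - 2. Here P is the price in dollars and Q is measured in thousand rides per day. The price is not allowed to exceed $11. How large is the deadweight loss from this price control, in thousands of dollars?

48

In a free market, 178 - 8P = 4P - 2 gives the equilibrium P* = 15, Q* = 58.
Since 11 < 15, the ceiling is binding.
At P = 11: Qd = 178 - 8·11 = 90 and Qs = 4·11 - 2 = 42.
Quantity traded falls to 42. At Q = 42 the demand price is (178 - 42)/8 = 17 and the supply price is (2 + 42)/4 = 11.
Deadweight loss = ½ · (17 - 11) · (58 - 42) = ½ · 6 · 16 = 48.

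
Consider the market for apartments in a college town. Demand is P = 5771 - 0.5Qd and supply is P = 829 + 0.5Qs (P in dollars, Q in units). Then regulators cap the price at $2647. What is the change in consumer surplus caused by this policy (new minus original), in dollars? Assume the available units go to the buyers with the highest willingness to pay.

1947899

Rearranging demand gives Qd = 11542 - 2P; rearranging supply gives Qs = 2P - 1658. Equilibrium: 11542 - 2P = 2P - 1658, so 13200 = 4P and P* = 3300, Q* = 4942.
Because the ceiling (2647) lies below the market-clearing price, it is binding.
At P = 2647: Qd = 11542 - 2·2647 = 6248 and Qs = 2·2647 - 1658 = 3636.
Consumer surplus without the control is ½ · (5771 - 3300) · 4942 = 6105841.
With the ceiling, 3636 units are sold at 2647 (assume they go to the highest-value buyers). The demand price at Q = 3636 is 3953, so CS = ½ · [(5771 - 2647) + (3953 - 2647)] · 3636 = 8053740.
Change in consumer surplus = 8053740 - 6105841 = 1947899.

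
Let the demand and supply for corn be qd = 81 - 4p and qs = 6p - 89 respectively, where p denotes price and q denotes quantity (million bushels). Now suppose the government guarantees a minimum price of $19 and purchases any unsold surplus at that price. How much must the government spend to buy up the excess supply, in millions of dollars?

Equilibrium: 81 - 4p = 6p - 89, so 170 = 10p and p* = 17, q* = 13.
Because the floor (19) lies above the market-clearing price, it is binding.
At p = 19: qd = 81 - 4·19 = 5 and qs = 6·19 - 89 = 25.
Surplus = qs - qd = 20.
Government expenditure = surplus × support price = 20 × 19 = 380.

380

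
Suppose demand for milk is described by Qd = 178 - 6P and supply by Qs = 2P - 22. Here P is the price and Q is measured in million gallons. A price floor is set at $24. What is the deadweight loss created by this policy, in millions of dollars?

Without the control the market clears where 178 - 6P = 2P - 22, i.e. P* = 25 and Q* = 28.
The floor of 24 is below the equilibrium price 25, so it is not binding; the market clears at P* = 25, Q* = 28.
Since the control does not bind, no trades are prevented and deadweight loss is zero.

0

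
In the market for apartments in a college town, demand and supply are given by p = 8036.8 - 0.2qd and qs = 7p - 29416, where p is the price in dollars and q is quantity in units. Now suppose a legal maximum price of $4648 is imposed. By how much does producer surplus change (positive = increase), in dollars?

Rearranging demand gives qd = 40184 - 5p. Equilibrium: 40184 - 5p = 7p - 29416, so 69600 = 12p and p* = 5800, q* = 11184.
Because the ceiling (4648) lies below the market-clearing price, it is binding.
At p = 4648: qd = 40184 - 5·4648 = 16944 and qs = 7·4648 - 29416 = 3120.
Producer surplus without the control is ½ · (5800 - 29416/7) · 11184 = 62540928/7.
With the ceiling, producers sell 3120 units at 4648, so PS = ½ · (4648 - 29416/7) · 3120 = 4867200/7.
Change in producer surplus = 4867200/7 - 62540928/7 = -8239104.

-8239104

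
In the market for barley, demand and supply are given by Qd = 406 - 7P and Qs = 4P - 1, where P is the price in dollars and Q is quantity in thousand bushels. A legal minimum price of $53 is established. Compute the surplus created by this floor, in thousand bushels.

176

In a free market, 406 - 7P = 4P - 1 gives the equilibrium P* = 37, Q* = 147.
The floor of 53 is above the equilibrium price 37, so it binds.
At P = 53: Qd = 406 - 7·53 = 35 and Qs = 4·53 - 1 = 211.
Surplus = Qs - Qd = 211 - 35 = 176.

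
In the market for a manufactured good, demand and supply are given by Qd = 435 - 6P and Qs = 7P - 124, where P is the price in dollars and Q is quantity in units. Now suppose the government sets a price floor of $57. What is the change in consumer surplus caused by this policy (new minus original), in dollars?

-1890

Equilibrium: 435 - 6P = 7P - 124, so 559 = 13P and P* = 43, Q* = 177.
Since 57 > 43, the floor is binding.
At P = 57: Qd = 435 - 6·57 = 93 and Qs = 7·57 - 124 = 275.
Consumer surplus without the control is ½ · (72.5 - 43) · 177 = 2610.75.
With the floor, consumers buy 93 units at 57, so CS = ½ · (72.5 - 57) · 93 = 720.75.
Change in consumer surplus = 720.75 - 2610.75 = -1890.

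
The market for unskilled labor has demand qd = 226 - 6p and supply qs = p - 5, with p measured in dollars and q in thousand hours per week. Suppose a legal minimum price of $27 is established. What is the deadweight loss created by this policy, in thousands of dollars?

Without the control the market clears where 226 - 6p = p - 5, i.e. p* = 33 and q* = 28.
Since 27 is below p* = 33, the floor does not bind and the free-market outcome prevails.
Since the control does not bind, no trades are prevented and deadweight loss is zero.

0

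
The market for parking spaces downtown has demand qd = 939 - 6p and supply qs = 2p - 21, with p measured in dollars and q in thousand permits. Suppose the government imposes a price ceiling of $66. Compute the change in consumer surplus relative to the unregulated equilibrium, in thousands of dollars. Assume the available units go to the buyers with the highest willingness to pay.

In a free market, 939 - 6p = 2p - 21 gives the equilibrium p* = 120, q* = 219.
Since 66 < 120, the ceiling is binding.
At p = 66: qd = 939 - 6·66 = 543 and qs = 2·66 - 21 = 111.
Consumer surplus without the control is ½ · (156.5 - 120) · 219 = 3996.75.
With the ceiling, 111 units are sold at 66 (assume they go to the highest-value buyers). The demand price at q = 111 is 138, so CS = ½ · [(156.5 - 66) + (138 - 66)] · 111 = 9018.75.
Change in consumer surplus = 9018.75 - 3996.75 = 5022.

5022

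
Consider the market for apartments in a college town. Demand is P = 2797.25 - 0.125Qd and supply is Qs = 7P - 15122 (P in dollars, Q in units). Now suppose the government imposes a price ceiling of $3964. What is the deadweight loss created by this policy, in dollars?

Rearranging demand gives Qd = 22378 - 8P. In a free market, 22378 - 8P = 7P - 15122 gives the equilibrium P* = 2500, Q* = 2378.
The ceiling of 3964 is above the equilibrium price 2500, so it is not binding; the market clears at P* = 2500, Q* = 2378.
Since the control does not bind, no trades are prevented and deadweight loss is zero.

0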